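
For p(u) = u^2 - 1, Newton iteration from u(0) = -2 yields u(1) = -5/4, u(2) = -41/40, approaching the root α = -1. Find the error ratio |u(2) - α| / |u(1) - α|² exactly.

u(1) - α = -5/4 - (-1) = -5/4 + 1 = -1/4, so |u(1) - α| = 1/4.
u(2) - α = -41/40 - (-1) = -41/40 + 1 = -1/40, so |u(2) - α| = 1/40.
|u(1) - α|² = 1/16.
Ratio = (1/40) / (1/16) = 2/5.

2/5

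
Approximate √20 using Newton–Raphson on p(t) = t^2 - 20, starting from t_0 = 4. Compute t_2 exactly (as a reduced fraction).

p'(t) = 2t.
p(4) = -4, p'(4) = 8, so t_1 = 4 - (-4)/8 = 9/2.
p(9/2) = 1/4, p'(9/2) = 9, so t_2 = (9/2) - (1/4)/9 = 161/36.

161/36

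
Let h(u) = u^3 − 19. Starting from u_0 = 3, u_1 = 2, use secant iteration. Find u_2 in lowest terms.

49/19

h(3) = 8, h(2) = −11. u_2 = 2 − (−11)·(2 − 3)/((−11) − 8) = 49/19.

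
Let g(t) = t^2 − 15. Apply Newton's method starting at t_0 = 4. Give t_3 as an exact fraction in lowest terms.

g'(t) = 2t.
g(4) = 1, g'(4) = 8, so t_1 = 4 − 1/8 = 31/8.
g(31/8) = 1/64, g'(31/8) = 31/4, so t_2 = (31/8) − (1/64)/(31/4) = 1921/496.
g(1921/496) = 1/246016, g'(1921/496) = 1921/248, so t_3 = (1921/496) − (1/246016)/(1921/248) = 7380481/1905632.

7380481/1905632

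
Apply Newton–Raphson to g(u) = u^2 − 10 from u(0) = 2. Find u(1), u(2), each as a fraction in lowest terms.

g'(u) = 2u.
g(2) = −6, g'(2) = 4, so u(1) = 2 − (−6)/4 = 7/2.
g(7/2) = 9/4, g'(7/2) = 7, so u(2) = (7/2) − (9/4)/7 = 89/28.

u(1) = 7/2, u(2) = 89/28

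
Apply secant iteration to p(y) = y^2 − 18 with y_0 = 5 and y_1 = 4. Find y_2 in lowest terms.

38/9

p(5) = 7, p(4) = −2. y_2 = 4 − (−2)·(4 − 5)/((−2) − 7) = 38/9.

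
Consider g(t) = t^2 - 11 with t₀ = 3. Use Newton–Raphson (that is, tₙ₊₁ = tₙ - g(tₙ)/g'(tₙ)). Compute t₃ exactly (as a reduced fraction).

79201/23880

g'(t) = 2t.
g(3) = -2, g'(3) = 6, so t₁ = 3 - (-2)/6 = 10/3.
g(10/3) = 1/9, g'(10/3) = 20/3, so t₂ = (10/3) - (1/9)/(20/3) = 199/60.
g(199/60) = 1/3600, g'(199/60) = 199/30, so t₃ = (199/60) - (1/3600)/(199/30) = 79201/23880.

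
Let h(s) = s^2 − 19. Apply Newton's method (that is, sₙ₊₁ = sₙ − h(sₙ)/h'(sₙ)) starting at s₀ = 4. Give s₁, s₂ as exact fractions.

h'(s) = 2s.
h(4) = −3, h'(4) = 8, so s₁ = 4 − (−3)/8 = 35/8.
h(35/8) = 9/64, h'(35/8) = 35/4, so s₂ = (35/8) − (9/64)/(35/4) = 2441/560.

s₁ = 35/8, s₂ = 2441/560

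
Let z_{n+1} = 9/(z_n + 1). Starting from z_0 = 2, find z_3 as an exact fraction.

z_1 = 9/(2 + 1) = 3.
z_2 = 9/(3 + 1) = 9/4.
z_3 = 9/(9/4 + 1) = 36/13.

36/13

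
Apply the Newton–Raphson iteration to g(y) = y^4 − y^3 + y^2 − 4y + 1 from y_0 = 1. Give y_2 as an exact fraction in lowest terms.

g'(y) = 4y^3 − 3y^2 + 2y − 4.
g(1) = −2, g'(1) = −1, so y_1 = 1 − (−2)/(−1) = −1.
g(−1) = 8, g'(−1) = −13, so y_2 = (−1) − 8/(−13) = −5/13.

−5/13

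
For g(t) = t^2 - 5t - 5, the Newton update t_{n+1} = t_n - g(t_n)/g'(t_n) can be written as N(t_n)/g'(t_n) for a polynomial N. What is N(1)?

6

g'(t) = 2t - 5.
N(t) = t·g'(t) - g(t) = t·(2t - 5) - (t^2 - 5t - 5) = t^2 + 5.
N(1) = 6.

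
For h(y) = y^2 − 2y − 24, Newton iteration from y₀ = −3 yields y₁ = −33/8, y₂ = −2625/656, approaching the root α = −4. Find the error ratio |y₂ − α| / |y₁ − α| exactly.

1/82

y₁ − α = −33/8 − (−4) = −33/8 + 4 = −1/8, so |y₁ − α| = 1/8.
y₂ − α = −2625/656 − (−4) = −2625/656 + 4 = −1/656, so |y₂ − α| = 1/656.
Ratio = (1/656) / (1/8) = 1/82.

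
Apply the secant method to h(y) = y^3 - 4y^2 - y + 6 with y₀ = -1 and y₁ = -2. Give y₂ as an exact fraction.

h(-1) = 2, h(-2) = -16. y₂ = (-2) - (-16)·((-2) - (-1))/((-16) - 2) = -10/9.

-10/9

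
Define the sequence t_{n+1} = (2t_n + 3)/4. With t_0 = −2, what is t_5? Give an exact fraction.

t_1 = (2·(−2) + 3)/4 = −1/4.
t_2 = (2·(−1/4) + 3)/4 = 5/8.
t_3 = (2·(5/8) + 3)/4 = 17/16.
t_4 = (2·(17/16) + 3)/4 = 41/32.
t_5 = (2·(41/32) + 3)/4 = 89/64.

89/64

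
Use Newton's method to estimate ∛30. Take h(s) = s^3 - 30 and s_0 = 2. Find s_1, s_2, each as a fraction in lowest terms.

s_1 = 23/6, s_2 = 15407/4761

h'(s) = 3s^2.
h(2) = -22, h'(2) = 12, so s_1 = 2 - (-22)/12 = 23/6.
h(23/6) = 5687/216, h'(23/6) = 529/12, so s_2 = (23/6) - (5687/216)/(529/12) = 15407/4761.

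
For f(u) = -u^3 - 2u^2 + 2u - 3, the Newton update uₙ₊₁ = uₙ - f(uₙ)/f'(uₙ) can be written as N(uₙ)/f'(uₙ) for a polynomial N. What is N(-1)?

f'(u) = -3u^2 - 4u + 2.
N(u) = u·f'(u) - f(u) = u·(-3u^2 - 4u + 2) - (-u^3 - 2u^2 + 2u - 3) = -2u^3 - 2u^2 + 3.
N(-1) = 3.

3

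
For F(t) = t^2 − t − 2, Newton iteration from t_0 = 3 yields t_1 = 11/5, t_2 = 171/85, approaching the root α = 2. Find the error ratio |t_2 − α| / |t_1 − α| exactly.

t_1 − α = 11/5 − 2 = 1/5, so |t_1 − α| = 1/5.
t_2 − α = 171/85 − 2 = 1/85, so |t_2 − α| = 1/85.
Ratio = (1/85) / (1/5) = 1/17.

1/17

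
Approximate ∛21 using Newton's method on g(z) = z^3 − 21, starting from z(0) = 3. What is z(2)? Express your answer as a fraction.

g'(z) = 3z^2.
g(3) = 6, g'(3) = 27, so z(1) = 3 − 6/27 = 25/9.
g(25/9) = 316/729, g'(25/9) = 625/27, so z(2) = (25/9) − (316/729)/(625/27) = 46559/16875.

46559/16875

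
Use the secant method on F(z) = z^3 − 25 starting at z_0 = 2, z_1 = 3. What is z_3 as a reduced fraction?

27505/9409

F(2) = −17, F(3) = 2. z_2 = 3 − 2·(3 − 2)/(2 − (−17)) = 55/19.
F(3) = 2, F(55/19) = −5100/6859. z_3 = (55/19) − (−5100/6859)·((55/19) − 3)/((−5100/6859) − 2) = 27505/9409.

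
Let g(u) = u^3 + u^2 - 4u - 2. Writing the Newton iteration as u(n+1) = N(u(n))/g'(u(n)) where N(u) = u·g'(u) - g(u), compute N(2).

22

g'(u) = 3u^2 + 2u - 4.
N(u) = u·g'(u) - g(u) = u·(3u^2 + 2u - 4) - (u^3 + u^2 - 4u - 2) = 2u^3 + u^2 + 2.
N(2) = 22.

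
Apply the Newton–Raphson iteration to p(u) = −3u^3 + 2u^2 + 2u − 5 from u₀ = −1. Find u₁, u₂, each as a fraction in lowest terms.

u₁ = −13/11, u₂ = −23555/20361

p'(u) = −9u^2 + 4u + 2.
p(−1) = −2, p'(−1) = −11, so u₁ = (−1) − (−2)/(−11) = −13/11.
p(−13/11) = 508/1331, p'(−13/11) = −1851/121, so u₂ = (−13/11) − (508/1331)/(−1851/121) = −23555/20361.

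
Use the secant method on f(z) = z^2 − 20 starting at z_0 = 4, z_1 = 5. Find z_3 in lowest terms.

f(4) = −4, f(5) = 5. z_2 = 5 − 5·(5 − 4)/(5 − (−4)) = 40/9.
f(5) = 5, f(40/9) = −20/81. z_3 = (40/9) − (−20/81)·((40/9) − 5)/((−20/81) − 5) = 76/17.

76/17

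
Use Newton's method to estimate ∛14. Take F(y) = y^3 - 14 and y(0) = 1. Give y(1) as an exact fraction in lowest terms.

16/3

F'(y) = 3y^2.
F(1) = -13, F'(1) = 3, so y(1) = 1 - (-13)/3 = 16/3.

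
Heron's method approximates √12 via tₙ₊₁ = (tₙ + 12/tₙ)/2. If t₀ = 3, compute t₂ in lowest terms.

t₁ = (3 + 12/3)/2 = 7/2.
t₂ = (7/2 + 12/(7/2))/2 = 97/28.

97/28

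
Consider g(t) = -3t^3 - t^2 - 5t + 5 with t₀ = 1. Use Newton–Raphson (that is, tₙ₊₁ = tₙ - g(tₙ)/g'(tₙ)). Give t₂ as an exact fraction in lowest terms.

g'(t) = -9t^2 - 2t - 5.
g(1) = -4, g'(1) = -16, so t₁ = 1 - (-4)/(-16) = 3/4.
g(3/4) = -37/64, g'(3/4) = -185/16, so t₂ = (3/4) - (-37/64)/(-185/16) = 7/10.

7/10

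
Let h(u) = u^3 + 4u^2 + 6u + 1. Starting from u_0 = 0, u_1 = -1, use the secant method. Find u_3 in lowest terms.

h(0) = 1, h(-1) = -2. u_2 = (-1) - (-2)·((-1) - 0)/((-2) - 1) = -1/3.
h(-1) = -2, h(-1/3) = -16/27. u_3 = (-1/3) - (-16/27)·((-1/3) - (-1))/((-16/27) - (-2)) = -1/19.

-1/19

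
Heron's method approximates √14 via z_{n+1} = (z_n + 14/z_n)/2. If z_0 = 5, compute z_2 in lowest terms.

2921/780

z_1 = (5 + 14/5)/2 = 39/10.
z_2 = (39/10 + 14/(39/10))/2 = 2921/780.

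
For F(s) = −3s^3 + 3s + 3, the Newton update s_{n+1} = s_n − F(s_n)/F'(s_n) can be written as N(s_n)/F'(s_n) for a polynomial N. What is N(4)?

−387

F'(s) = −9s^2 + 3.
N(s) = s·F'(s) − F(s) = s·(−9s^2 + 3) − (−3s^3 + 3s + 3) = −6s^3 − 3.
N(4) = −387.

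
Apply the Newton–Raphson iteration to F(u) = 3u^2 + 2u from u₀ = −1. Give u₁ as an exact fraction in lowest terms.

−3/4

F'(u) = 6u + 2.
F(−1) = 1, F'(−1) = −4, so u₁ = (−1) − 1/(−4) = −3/4.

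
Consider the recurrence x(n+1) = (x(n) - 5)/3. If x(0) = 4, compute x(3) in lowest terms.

x(1) = (4 - 5)/3 = -1/3.
x(2) = ((-1/3) - 5)/3 = -16/9.
x(3) = ((-16/9) - 5)/3 = -61/27.

-61/27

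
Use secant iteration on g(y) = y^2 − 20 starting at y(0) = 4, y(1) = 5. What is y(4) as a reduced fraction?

g(4) = −4, g(5) = 5. y(2) = 5 − 5·(5 − 4)/(5 − (−4)) = 40/9.
g(5) = 5, g(40/9) = −20/81. y(3) = (40/9) − (−20/81)·((40/9) − 5)/((−20/81) − 5) = 76/17.
g(40/9) = −20/81, g(76/17) = −4/289. y(4) = (76/17) − (−4/289)·((76/17) − (40/9))/((−4/289) − (−20/81)) = 1525/341.

1525/341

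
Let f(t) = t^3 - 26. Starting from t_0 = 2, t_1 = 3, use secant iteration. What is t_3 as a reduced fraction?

f(2) = -18, f(3) = 1. t_2 = 3 - 1·(3 - 2)/(1 - (-18)) = 56/19.
f(3) = 1, f(56/19) = -2718/6859. t_3 = (56/19) - (-2718/6859)·((56/19) - 3)/((-2718/6859) - 1) = 28370/9577.

28370/9577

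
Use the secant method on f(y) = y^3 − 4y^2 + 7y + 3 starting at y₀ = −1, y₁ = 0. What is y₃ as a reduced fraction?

f(−1) = −9, f(0) = 3. y₂ = 0 − 3·(0 − (−1))/(3 − (−9)) = −1/4.
f(0) = 3, f(−1/4) = 63/64. y₃ = (−1/4) − (63/64)·((−1/4) − 0)/((63/64) − 3) = −16/43.

−16/43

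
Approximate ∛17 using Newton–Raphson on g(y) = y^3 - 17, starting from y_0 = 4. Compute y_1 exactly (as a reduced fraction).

g'(y) = 3y^2.
g(4) = 47, g'(4) = 48, so y_1 = 4 - 47/48 = 145/48.

145/48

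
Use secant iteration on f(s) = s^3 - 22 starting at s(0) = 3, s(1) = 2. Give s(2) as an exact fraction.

f(3) = 5, f(2) = -14. s(2) = 2 - (-14)·(2 - 3)/((-14) - 5) = 52/19.

52/19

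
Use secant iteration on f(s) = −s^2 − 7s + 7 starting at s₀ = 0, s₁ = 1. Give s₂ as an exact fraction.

7/8

f(0) = 7, f(1) = −1. s₂ = 1 − (−1)·(1 − 0)/((−1) − 7) = 7/8.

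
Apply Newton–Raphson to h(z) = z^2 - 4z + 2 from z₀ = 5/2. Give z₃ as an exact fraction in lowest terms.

h'(z) = 2z - 4.
h(5/2) = -7/4, h'(5/2) = 1, so z₁ = (5/2) - (-7/4)/1 = 17/4.
h(17/4) = 49/16, h'(17/4) = 9/2, so z₂ = (17/4) - (49/16)/(9/2) = 257/72.
h(257/72) = 2401/5184, h'(257/72) = 113/36, so z₃ = (257/72) - (2401/5184)/(113/36) = 55681/16272.

55681/16272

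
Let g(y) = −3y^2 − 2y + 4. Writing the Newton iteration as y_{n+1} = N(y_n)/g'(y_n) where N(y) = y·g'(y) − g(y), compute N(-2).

−16

g'(y) = −6y − 2.
N(y) = y·g'(y) − g(y) = y·(−6y − 2) − (−3y^2 − 2y + 4) = −3y^2 − 4.
N(-2) = −16.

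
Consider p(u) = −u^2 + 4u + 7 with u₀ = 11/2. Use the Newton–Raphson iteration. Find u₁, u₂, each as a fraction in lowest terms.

p'(u) = −2u + 4.
p(11/2) = −5/4, p'(11/2) = −7, so u₁ = (11/2) − (−5/4)/(−7) = 149/28.
p(149/28) = −25/784, p'(149/28) = −93/14, so u₂ = (149/28) − (−25/784)/(−93/14) = 27689/5208.

u₁ = 149/28, u₂ = 27689/5208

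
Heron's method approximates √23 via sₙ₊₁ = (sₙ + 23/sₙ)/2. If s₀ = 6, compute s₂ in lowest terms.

6793/1416

s₁ = (6 + 23/6)/2 = 59/12.
s₂ = (59/12 + 23/(59/12))/2 = 6793/1416.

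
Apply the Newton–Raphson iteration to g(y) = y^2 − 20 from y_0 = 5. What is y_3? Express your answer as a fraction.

51841/11592

g'(y) = 2y.
g(5) = 5, g'(5) = 10, so y_1 = 5 − 5/10 = 9/2.
g(9/2) = 1/4, g'(9/2) = 9, so y_2 = (9/2) − (1/4)/9 = 161/36.
g(161/36) = 1/1296, g'(161/36) = 161/18, so y_3 = (161/36) − (1/1296)/(161/18) = 51841/11592.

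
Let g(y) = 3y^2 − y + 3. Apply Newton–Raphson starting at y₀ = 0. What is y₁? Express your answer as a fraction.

3

g'(y) = 6y − 1.
g(0) = 3, g'(0) = −1, so y₁ = 0 − 3/(−1) = 3.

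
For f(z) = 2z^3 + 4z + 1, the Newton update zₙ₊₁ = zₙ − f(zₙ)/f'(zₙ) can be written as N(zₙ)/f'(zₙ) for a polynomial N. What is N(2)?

f'(z) = 6z^2 + 4.
N(z) = z·f'(z) − f(z) = z·(6z^2 + 4) − (2z^3 + 4z + 1) = 4z^3 − 1.
N(2) = 31.

31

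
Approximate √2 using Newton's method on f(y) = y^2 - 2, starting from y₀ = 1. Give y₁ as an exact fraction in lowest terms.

f'(y) = 2y.
f(1) = -1, f'(1) = 2, so y₁ = 1 - (-1)/2 = 3/2.

3/2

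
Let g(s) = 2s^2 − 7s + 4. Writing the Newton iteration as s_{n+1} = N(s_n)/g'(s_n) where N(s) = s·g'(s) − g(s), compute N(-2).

g'(s) = 4s − 7.
N(s) = s·g'(s) − g(s) = s·(4s − 7) − (2s^2 − 7s + 4) = 2s^2 − 4.
N(-2) = 4.

4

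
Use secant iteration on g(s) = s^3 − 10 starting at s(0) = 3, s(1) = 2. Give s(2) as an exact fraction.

40/19

g(3) = 17, g(2) = −2. s(2) = 2 − (−2)·(2 − 3)/((−2) − 17) = 40/19.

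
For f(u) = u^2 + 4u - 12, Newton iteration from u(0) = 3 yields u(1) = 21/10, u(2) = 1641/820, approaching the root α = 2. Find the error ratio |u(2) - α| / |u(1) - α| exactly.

u(1) - α = 21/10 - 2 = 1/10, so |u(1) - α| = 1/10.
u(2) - α = 1641/820 - 2 = 1/820, so |u(2) - α| = 1/820.
Ratio = (1/820) / (1/10) = 1/82.

1/82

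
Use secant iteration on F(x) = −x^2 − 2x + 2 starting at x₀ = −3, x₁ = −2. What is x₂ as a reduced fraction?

−8/3

F(−3) = −1, F(−2) = 2. x₂ = (−2) − 2·((−2) − (−3))/(2 − (−1)) = −8/3.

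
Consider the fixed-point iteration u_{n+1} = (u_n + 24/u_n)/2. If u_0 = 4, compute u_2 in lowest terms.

u_1 = (4 + 24/4)/2 = 5.
u_2 = (5 + 24/5)/2 = 49/10.

49/10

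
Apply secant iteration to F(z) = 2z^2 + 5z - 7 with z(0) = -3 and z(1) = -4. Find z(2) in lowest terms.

-31/9

F(-3) = -4, F(-4) = 5. z(2) = (-4) - 5·((-4) - (-3))/(5 - (-4)) = -31/9.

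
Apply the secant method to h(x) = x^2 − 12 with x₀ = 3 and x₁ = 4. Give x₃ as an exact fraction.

45/13

h(3) = −3, h(4) = 4. x₂ = 4 − 4·(4 − 3)/(4 − (−3)) = 24/7.
h(4) = 4, h(24/7) = −12/49. x₃ = (24/7) − (−12/49)·((24/7) − 4)/((−12/49) − 4) = 45/13.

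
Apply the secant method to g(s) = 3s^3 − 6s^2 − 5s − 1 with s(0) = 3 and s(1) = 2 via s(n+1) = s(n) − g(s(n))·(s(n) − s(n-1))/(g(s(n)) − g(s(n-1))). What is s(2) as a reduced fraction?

g(3) = 11, g(2) = −11. s(2) = 2 − (−11)·(2 − 3)/((−11) − 11) = 5/2.

5/2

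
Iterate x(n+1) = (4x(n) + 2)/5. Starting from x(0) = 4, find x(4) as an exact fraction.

x(1) = (4·4 + 2)/5 = 18/5.
x(2) = (4·(18/5) + 2)/5 = 82/25.
x(3) = (4·(82/25) + 2)/5 = 378/125.
x(4) = (4·(378/125) + 2)/5 = 1762/625.

1762/625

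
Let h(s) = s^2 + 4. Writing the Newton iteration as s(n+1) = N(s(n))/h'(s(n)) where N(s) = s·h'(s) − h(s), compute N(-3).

h'(s) = 2s.
N(s) = s·h'(s) − h(s) = s·(2s) − (s^2 + 4) = s^2 − 4.
N(-3) = 5.

5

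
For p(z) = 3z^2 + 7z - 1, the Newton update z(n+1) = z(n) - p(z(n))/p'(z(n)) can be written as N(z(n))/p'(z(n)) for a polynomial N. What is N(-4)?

p'(z) = 6z + 7.
N(z) = z·p'(z) - p(z) = z·(6z + 7) - (3z^2 + 7z - 1) = 3z^2 + 1.
N(-4) = 49.

49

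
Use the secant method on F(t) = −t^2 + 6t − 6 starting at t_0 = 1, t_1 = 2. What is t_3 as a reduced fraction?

5/4

F(1) = −1, F(2) = 2. t_2 = 2 − 2·(2 − 1)/(2 − (−1)) = 4/3.
F(2) = 2, F(4/3) = 2/9. t_3 = (4/3) − (2/9)·((4/3) − 2)/((2/9) − 2) = 5/4.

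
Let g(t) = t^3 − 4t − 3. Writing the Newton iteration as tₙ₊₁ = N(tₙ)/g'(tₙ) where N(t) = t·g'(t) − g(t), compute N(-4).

−125

g'(t) = 3t^2 − 4.
N(t) = t·g'(t) − g(t) = t·(3t^2 − 4) − (t^3 − 4t − 3) = 2t^3 + 3.
N(-4) = −125.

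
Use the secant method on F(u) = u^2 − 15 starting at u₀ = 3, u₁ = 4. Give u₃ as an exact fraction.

213/55

F(3) = −6, F(4) = 1. u₂ = 4 − 1·(4 − 3)/(1 − (−6)) = 27/7.
F(4) = 1, F(27/7) = −6/49. u₃ = (27/7) − (−6/49)·((27/7) − 4)/((−6/49) − 1) = 213/55.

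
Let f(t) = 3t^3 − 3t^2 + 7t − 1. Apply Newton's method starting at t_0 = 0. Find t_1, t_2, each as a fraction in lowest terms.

t_1 = 1/7, t_2 = 164/1085

f'(t) = 9t^2 − 6t + 7.
f(0) = −1, f'(0) = 7, so t_1 = 0 − (−1)/7 = 1/7.
f(1/7) = −18/343, f'(1/7) = 310/49, so t_2 = (1/7) − (−18/343)/(310/49) = 164/1085.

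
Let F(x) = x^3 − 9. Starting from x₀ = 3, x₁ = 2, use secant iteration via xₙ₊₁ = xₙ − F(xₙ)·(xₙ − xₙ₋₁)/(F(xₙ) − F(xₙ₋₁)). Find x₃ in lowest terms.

F(3) = 18, F(2) = −1. x₂ = 2 − (−1)·(2 − 3)/((−1) − 18) = 39/19.
F(2) = −1, F(39/19) = −2412/6859. x₃ = (39/19) − (−2412/6859)·((39/19) − 2)/((−2412/6859) − (−1)) = 9255/4447.

9255/4447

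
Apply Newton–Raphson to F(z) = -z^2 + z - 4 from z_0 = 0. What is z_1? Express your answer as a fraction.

4

F'(z) = -2z + 1.
F(0) = -4, F'(0) = 1, so z_1 = 0 - (-4)/1 = 4.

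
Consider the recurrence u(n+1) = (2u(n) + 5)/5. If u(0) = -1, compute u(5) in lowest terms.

5123/3125

u(1) = (2·(-1) + 5)/5 = 3/5.
u(2) = (2·(3/5) + 5)/5 = 31/25.
u(3) = (2·(31/25) + 5)/5 = 187/125.
u(4) = (2·(187/125) + 5)/5 = 999/625.
u(5) = (2·(999/625) + 5)/5 = 5123/3125.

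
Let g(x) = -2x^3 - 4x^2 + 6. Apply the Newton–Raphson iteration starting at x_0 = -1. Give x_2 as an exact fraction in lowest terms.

g'(x) = -6x^2 - 8x.
g(-1) = 4, g'(-1) = 2, so x_1 = (-1) - 4/2 = -3.
g(-3) = 24, g'(-3) = -30, so x_2 = (-3) - 24/(-30) = -11/5.

-11/5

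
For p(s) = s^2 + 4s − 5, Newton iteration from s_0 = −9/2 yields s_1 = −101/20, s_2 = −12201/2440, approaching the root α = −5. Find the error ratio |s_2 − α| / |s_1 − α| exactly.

s_1 − α = −101/20 − (−5) = −101/20 + 5 = −1/20, so |s_1 − α| = 1/20.
s_2 − α = −12201/2440 − (−5) = −12201/2440 + 5 = −1/2440, so |s_2 − α| = 1/2440.
Ratio = (1/2440) / (1/20) = 1/122.

1/122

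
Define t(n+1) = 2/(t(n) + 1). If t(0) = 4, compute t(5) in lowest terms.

t(1) = 2/(4 + 1) = 2/5.
t(2) = 2/(2/5 + 1) = 10/7.
t(3) = 2/(10/7 + 1) = 14/17.
t(4) = 2/(14/17 + 1) = 34/31.
t(5) = 2/(34/31 + 1) = 62/65.

62/65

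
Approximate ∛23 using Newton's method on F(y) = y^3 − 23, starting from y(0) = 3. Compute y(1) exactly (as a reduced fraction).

F'(y) = 3y^2.
F(3) = 4, F'(3) = 27, so y(1) = 3 − 4/27 = 77/27.

77/27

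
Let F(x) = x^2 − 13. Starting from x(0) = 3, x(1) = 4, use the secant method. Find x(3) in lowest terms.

191/53

F(3) = −4, F(4) = 3. x(2) = 4 − 3·(4 − 3)/(3 − (−4)) = 25/7.
F(4) = 3, F(25/7) = −12/49. x(3) = (25/7) − (−12/49)·((25/7) − 4)/((−12/49) − 3) = 191/53.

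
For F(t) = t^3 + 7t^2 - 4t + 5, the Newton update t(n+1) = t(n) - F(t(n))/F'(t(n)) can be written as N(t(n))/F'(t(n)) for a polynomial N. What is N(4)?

235

F'(t) = 3t^2 + 14t - 4.
N(t) = t·F'(t) - F(t) = t·(3t^2 + 14t - 4) - (t^3 + 7t^2 - 4t + 5) = 2t^3 + 7t^2 - 5.
N(4) = 235.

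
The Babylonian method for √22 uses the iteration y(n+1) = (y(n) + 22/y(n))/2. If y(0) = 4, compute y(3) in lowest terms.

1016657/216752

y(1) = (4 + 22/4)/2 = 19/4.
y(2) = (19/4 + 22/(19/4))/2 = 713/152.
y(3) = (713/152 + 22/(713/152))/2 = 1016657/216752.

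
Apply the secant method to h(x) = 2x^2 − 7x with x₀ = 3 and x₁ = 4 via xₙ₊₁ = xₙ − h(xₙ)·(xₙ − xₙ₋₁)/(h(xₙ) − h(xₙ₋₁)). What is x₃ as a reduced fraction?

192/55

h(3) = −3, h(4) = 4. x₂ = 4 − 4·(4 − 3)/(4 − (−3)) = 24/7.
h(4) = 4, h(24/7) = −24/49. x₃ = (24/7) − (−24/49)·((24/7) − 4)/((−24/49) − 4) = 192/55.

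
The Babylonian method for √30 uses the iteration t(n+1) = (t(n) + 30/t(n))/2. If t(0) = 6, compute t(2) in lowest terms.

t(1) = (6 + 30/6)/2 = 11/2.
t(2) = (11/2 + 30/(11/2))/2 = 241/44.

241/44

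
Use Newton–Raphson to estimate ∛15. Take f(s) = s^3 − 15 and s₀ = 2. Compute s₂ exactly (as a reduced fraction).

42751/17298

f'(s) = 3s^2.
f(2) = −7, f'(2) = 12, so s₁ = 2 − (−7)/12 = 31/12.
f(31/12) = 3871/1728, f'(31/12) = 961/48, so s₂ = (31/12) − (3871/1728)/(961/48) = 42751/17298.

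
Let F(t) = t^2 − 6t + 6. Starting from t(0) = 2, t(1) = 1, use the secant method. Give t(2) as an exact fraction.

F(2) = −2, F(1) = 1. t(2) = 1 − 1·(1 − 2)/(1 − (−2)) = 4/3.

4/3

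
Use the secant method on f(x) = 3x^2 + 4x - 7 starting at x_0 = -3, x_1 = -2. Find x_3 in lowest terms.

-227/97

f(-3) = 8, f(-2) = -3. x_2 = (-2) - (-3)·((-2) - (-3))/((-3) - 8) = -25/11.
f(-2) = -3, f(-25/11) = -72/121. x_3 = (-25/11) - (-72/121)·((-25/11) - (-2))/((-72/121) - (-3)) = -227/97.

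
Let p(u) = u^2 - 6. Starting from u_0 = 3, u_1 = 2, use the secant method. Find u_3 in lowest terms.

p(3) = 3, p(2) = -2. u_2 = 2 - (-2)·(2 - 3)/((-2) - 3) = 12/5.
p(2) = -2, p(12/5) = -6/25. u_3 = (12/5) - (-6/25)·((12/5) - 2)/((-6/25) - (-2)) = 27/11.

27/11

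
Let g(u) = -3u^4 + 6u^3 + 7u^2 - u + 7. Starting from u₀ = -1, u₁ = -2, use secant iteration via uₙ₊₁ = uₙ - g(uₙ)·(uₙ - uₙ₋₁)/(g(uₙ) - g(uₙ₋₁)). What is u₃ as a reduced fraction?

g(-1) = 6, g(-2) = -59. u₂ = (-2) - (-59)·((-2) - (-1))/((-59) - 6) = -71/65.
g(-2) = -59, g(-71/65) = 77719992/17850625. u₃ = (-71/65) - (77719992/17850625)·((-71/65) - (-2))/((77719992/17850625) - (-59)) = -22132951/19167913.

-22132951/19167913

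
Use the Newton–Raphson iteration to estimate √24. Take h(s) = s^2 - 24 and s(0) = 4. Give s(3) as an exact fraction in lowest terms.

h'(s) = 2s.
h(4) = -8, h'(4) = 8, so s(1) = 4 - (-8)/8 = 5.
h(5) = 1, h'(5) = 10, so s(2) = 5 - 1/10 = 49/10.
h(49/10) = 1/100, h'(49/10) = 49/5, so s(3) = (49/10) - (1/100)/(49/5) = 4801/980.

4801/980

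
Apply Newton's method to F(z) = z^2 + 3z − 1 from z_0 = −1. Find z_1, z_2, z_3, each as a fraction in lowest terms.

z_1 = 2, z_2 = 5/7, z_3 = 74/217

F'(z) = 2z + 3.
F(−1) = −3, F'(−1) = 1, so z_1 = (−1) − (−3)/1 = 2.
F(2) = 9, F'(2) = 7, so z_2 = 2 − 9/7 = 5/7.
F(5/7) = 81/49, F'(5/7) = 31/7, so z_3 = (5/7) − (81/49)/(31/7) = 74/217.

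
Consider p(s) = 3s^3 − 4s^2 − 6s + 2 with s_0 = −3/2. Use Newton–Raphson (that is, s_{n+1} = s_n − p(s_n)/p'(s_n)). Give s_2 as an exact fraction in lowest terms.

−18308/16751

p'(s) = 9s^2 − 8s − 6.
p(−3/2) = −65/8, p'(−3/2) = 105/4, so s_1 = (−3/2) − (−65/8)/(105/4) = −25/21.
p(−25/21) = −4901/3087, p'(−25/21) = 2393/147, so s_2 = (−25/21) − (−4901/3087)/(2393/147) = −18308/16751.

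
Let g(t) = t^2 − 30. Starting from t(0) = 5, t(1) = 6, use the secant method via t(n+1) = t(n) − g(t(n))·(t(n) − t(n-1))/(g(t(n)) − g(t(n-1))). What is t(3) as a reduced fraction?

115/21

g(5) = −5, g(6) = 6. t(2) = 6 − 6·(6 − 5)/(6 − (−5)) = 60/11.
g(6) = 6, g(60/11) = −30/121. t(3) = (60/11) − (−30/121)·((60/11) − 6)/((−30/121) − 6) = 115/21.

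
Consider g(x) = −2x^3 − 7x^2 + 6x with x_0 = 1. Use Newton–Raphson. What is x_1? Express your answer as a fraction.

11/14

g'(x) = −6x^2 − 14x + 6.
g(1) = −3, g'(1) = −14, so x_1 = 1 − (−3)/(−14) = 11/14.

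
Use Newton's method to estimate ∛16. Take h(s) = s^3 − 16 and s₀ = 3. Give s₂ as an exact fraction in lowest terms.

250232/99225

h'(s) = 3s^2.
h(3) = 11, h'(3) = 27, so s₁ = 3 − 11/27 = 70/27.
h(70/27) = 28072/19683, h'(70/27) = 4900/243, so s₂ = (70/27) − (28072/19683)/(4900/243) = 250232/99225.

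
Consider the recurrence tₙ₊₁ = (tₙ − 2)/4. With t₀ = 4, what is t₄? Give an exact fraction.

t₁ = (4 − 2)/4 = 1/2.
t₂ = ((1/2) − 2)/4 = −3/8.
t₃ = ((−3/8) − 2)/4 = −19/32.
t₄ = ((−19/32) − 2)/4 = −83/128.

−83/128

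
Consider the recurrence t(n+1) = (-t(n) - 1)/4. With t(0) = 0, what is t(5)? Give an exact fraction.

-205/1024

t(1) = (-0 - 1)/4 = -1/4.
t(2) = (-(-1/4) - 1)/4 = -3/16.
t(3) = (-(-3/16) - 1)/4 = -13/64.
t(4) = (-(-13/64) - 1)/4 = -51/256.
t(5) = (-(-51/256) - 1)/4 = -205/1024.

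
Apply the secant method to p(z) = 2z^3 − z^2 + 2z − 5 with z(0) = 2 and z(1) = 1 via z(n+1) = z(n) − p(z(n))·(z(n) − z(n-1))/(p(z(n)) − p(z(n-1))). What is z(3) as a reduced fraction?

p(2) = 11, p(1) = −2. z(2) = 1 − (−2)·(1 − 2)/((−2) − 11) = 15/13.
p(1) = −2, p(15/13) = −2090/2197. z(3) = (15/13) − (−2090/2197)·((15/13) − 1)/((−2090/2197) − (−2)) = 745/576.

745/576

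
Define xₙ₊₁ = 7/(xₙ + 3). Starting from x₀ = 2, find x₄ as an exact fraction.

707/457

x₁ = 7/(2 + 3) = 7/5.
x₂ = 7/(7/5 + 3) = 35/22.
x₃ = 7/(35/22 + 3) = 154/101.
x₄ = 7/(154/101 + 3) = 707/457.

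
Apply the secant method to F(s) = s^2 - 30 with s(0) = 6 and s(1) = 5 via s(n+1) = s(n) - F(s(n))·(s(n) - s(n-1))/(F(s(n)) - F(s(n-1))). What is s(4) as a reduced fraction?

2525/461

F(6) = 6, F(5) = -5. s(2) = 5 - (-5)·(5 - 6)/((-5) - 6) = 60/11.
F(5) = -5, F(60/11) = -30/121. s(3) = (60/11) - (-30/121)·((60/11) - 5)/((-30/121) - (-5)) = 126/23.
F(60/11) = -30/121, F(126/23) = 6/529. s(4) = (126/23) - (6/529)·((126/23) - (60/11))/((6/529) - (-30/121)) = 2525/461.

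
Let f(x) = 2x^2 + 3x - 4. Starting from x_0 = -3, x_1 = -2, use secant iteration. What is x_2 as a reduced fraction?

f(-3) = 5, f(-2) = -2. x_2 = (-2) - (-2)·((-2) - (-3))/((-2) - 5) = -16/7.

-16/7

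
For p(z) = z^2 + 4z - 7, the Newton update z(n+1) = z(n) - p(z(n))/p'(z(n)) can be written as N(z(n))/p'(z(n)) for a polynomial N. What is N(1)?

p'(z) = 2z + 4.
N(z) = z·p'(z) - p(z) = z·(2z + 4) - (z^2 + 4z - 7) = z^2 + 7.
N(1) = 8.

8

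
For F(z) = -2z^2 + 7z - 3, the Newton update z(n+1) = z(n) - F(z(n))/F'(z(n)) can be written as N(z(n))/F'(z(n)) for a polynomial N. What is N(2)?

F'(z) = -4z + 7.
N(z) = z·F'(z) - F(z) = z·(-4z + 7) - (-2z^2 + 7z - 3) = -2z^2 + 3.
N(2) = -5.

-5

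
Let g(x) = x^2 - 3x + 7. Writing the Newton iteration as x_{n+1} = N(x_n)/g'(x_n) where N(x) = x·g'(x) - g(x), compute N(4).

9

g'(x) = 2x - 3.
N(x) = x·g'(x) - g(x) = x·(2x - 3) - (x^2 - 3x + 7) = x^2 - 7.
N(4) = 9.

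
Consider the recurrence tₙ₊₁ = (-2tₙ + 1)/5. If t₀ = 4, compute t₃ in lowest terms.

-13/125

t₁ = (-2·4 + 1)/5 = -7/5.
t₂ = (-2·(-7/5) + 1)/5 = 19/25.
t₃ = (-2·(19/25) + 1)/5 = -13/125.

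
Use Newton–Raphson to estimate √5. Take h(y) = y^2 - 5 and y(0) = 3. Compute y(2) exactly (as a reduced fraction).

47/21

h'(y) = 2y.
h(3) = 4, h'(3) = 6, so y(1) = 3 - 4/6 = 7/3.
h(7/3) = 4/9, h'(7/3) = 14/3, so y(2) = (7/3) - (4/9)/(14/3) = 47/21.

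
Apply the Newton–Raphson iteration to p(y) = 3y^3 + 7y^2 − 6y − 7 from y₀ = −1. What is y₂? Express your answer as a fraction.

−11173/15202

p'(y) = 9y^2 + 14y − 6.
p(−1) = 3, p'(−1) = −11, so y₁ = (−1) − 3/(−11) = −8/11.
p(−8/11) = −117/1331, p'(−8/11) = −1382/121, so y₂ = (−8/11) − (−117/1331)/(−1382/121) = −11173/15202.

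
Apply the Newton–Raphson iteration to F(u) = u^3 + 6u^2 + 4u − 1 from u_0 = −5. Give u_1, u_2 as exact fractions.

F'(u) = 3u^2 + 12u + 4.
F(−5) = 4, F'(−5) = 19, so u_1 = (−5) − 4/19 = −99/19.
F(−99/19) = −2800/6859, F'(−99/19) = 8275/361, so u_2 = (−99/19) − (−2800/6859)/(8275/361) = −32657/6289.

u_1 = −99/19, u_2 = −32657/6289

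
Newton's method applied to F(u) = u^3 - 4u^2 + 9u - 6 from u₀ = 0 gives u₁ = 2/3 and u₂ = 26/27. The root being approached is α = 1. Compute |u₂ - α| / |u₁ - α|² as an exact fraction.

u₁ - α = 2/3 - 1 = -1/3, so |u₁ - α| = 1/3.
u₂ - α = 26/27 - 1 = -1/27, so |u₂ - α| = 1/27.
|u₁ - α|² = 1/9.
Ratio = (1/27) / (1/9) = 1/3.

1/3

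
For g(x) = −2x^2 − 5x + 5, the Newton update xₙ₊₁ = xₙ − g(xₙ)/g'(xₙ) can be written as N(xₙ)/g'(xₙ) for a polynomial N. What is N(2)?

−13

g'(x) = −4x − 5.
N(x) = x·g'(x) − g(x) = x·(−4x − 5) − (−2x^2 − 5x + 5) = −2x^2 − 5.
N(2) = −13.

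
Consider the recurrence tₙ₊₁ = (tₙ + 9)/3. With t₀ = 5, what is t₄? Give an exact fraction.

365/81

t₁ = (5 + 9)/3 = 14/3.
t₂ = ((14/3) + 9)/3 = 41/9.
t₃ = ((41/9) + 9)/3 = 122/27.
t₄ = ((122/27) + 9)/3 = 365/81.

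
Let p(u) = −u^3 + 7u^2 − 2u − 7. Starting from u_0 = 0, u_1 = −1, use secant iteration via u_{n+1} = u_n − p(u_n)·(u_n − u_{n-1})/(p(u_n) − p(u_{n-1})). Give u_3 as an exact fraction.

p(0) = −7, p(−1) = 3. u_2 = (−1) − 3·((−1) − 0)/(3 − (−7)) = −7/10.
p(−1) = 3, p(−7/10) = −1827/1000. u_3 = (−7/10) − (−1827/1000)·((−7/10) − (−1))/((−1827/1000) − 3) = −1309/1609.

−1309/1609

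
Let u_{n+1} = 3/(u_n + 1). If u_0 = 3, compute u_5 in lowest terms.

u_1 = 3/(3 + 1) = 3/4.
u_2 = 3/(3/4 + 1) = 12/7.
u_3 = 3/(12/7 + 1) = 21/19.
u_4 = 3/(21/19 + 1) = 57/40.
u_5 = 3/(57/40 + 1) = 120/97.

120/97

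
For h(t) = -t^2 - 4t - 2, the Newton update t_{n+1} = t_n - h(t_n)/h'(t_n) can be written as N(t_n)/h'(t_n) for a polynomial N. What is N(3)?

-7

h'(t) = -2t - 4.
N(t) = t·h'(t) - h(t) = t·(-2t - 4) - (-t^2 - 4t - 2) = -t^2 + 2.
N(3) = -7.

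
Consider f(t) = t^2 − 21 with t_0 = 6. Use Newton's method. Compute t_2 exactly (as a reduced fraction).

f'(t) = 2t.
f(6) = 15, f'(6) = 12, so t_1 = 6 − 15/12 = 19/4.
f(19/4) = 25/16, f'(19/4) = 19/2, so t_2 = (19/4) − (25/16)/(19/2) = 697/152.

697/152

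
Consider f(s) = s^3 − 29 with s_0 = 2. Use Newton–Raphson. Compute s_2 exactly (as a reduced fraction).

4303/1350

f'(s) = 3s^2.
f(2) = −21, f'(2) = 12, so s_1 = 2 − (−21)/12 = 15/4.
f(15/4) = 1519/64, f'(15/4) = 675/16, so s_2 = (15/4) − (1519/64)/(675/16) = 4303/1350.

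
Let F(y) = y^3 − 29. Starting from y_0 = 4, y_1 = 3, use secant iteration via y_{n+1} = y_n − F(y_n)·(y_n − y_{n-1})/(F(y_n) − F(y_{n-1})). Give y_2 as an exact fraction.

F(4) = 35, F(3) = −2. y_2 = 3 − (−2)·(3 − 4)/((−2) − 35) = 113/37.

113/37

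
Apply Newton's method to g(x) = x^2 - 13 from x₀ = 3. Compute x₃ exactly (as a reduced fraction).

14159/3927

g'(x) = 2x.
g(3) = -4, g'(3) = 6, so x₁ = 3 - (-4)/6 = 11/3.
g(11/3) = 4/9, g'(11/3) = 22/3, so x₂ = (11/3) - (4/9)/(22/3) = 119/33.
g(119/33) = 4/1089, g'(119/33) = 238/33, so x₃ = (119/33) - (4/1089)/(238/33) = 14159/3927.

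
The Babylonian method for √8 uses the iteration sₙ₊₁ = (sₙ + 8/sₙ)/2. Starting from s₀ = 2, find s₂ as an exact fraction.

17/6

s₁ = (2 + 8/2)/2 = 3.
s₂ = (3 + 8/3)/2 = 17/6.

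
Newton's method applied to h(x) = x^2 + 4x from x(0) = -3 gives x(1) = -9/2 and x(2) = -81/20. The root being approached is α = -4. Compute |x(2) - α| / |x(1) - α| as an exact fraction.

x(1) - α = -9/2 - (-4) = -9/2 + 4 = -1/2, so |x(1) - α| = 1/2.
x(2) - α = -81/20 - (-4) = -81/20 + 4 = -1/20, so |x(2) - α| = 1/20.
Ratio = (1/20) / (1/2) = 1/10.

1/10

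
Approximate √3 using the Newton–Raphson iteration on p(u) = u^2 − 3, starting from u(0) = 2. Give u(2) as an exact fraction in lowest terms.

97/56

p'(u) = 2u.
p(2) = 1, p'(2) = 4, so u(1) = 2 − 1/4 = 7/4.
p(7/4) = 1/16, p'(7/4) = 7/2, so u(2) = (7/4) − (1/16)/(7/2) = 97/56.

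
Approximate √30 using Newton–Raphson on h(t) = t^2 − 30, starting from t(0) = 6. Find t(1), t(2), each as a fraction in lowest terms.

h'(t) = 2t.
h(6) = 6, h'(6) = 12, so t(1) = 6 − 6/12 = 11/2.
h(11/2) = 1/4, h'(11/2) = 11, so t(2) = (11/2) − (1/4)/11 = 241/44.

t(1) = 11/2, t(2) = 241/44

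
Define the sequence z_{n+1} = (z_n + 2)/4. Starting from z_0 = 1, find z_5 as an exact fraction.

z_1 = (1 + 2)/4 = 3/4.
z_2 = ((3/4) + 2)/4 = 11/16.
z_3 = ((11/16) + 2)/4 = 43/64.
z_4 = ((43/64) + 2)/4 = 171/256.
z_5 = ((171/256) + 2)/4 = 683/1024.

683/1024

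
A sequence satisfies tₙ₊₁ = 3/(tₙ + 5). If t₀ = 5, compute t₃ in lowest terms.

159/295

t₁ = 3/(5 + 5) = 3/10.
t₂ = 3/(3/10 + 5) = 30/53.
t₃ = 3/(30/53 + 5) = 159/295.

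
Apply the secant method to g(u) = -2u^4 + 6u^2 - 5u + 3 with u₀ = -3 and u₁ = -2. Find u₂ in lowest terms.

g(-3) = -90, g(-2) = 5. u₂ = (-2) - 5·((-2) - (-3))/(5 - (-90)) = -39/19.

-39/19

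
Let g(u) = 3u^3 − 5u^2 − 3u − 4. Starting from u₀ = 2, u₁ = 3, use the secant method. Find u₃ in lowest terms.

62500/27281

g(2) = −6, g(3) = 23. u₂ = 3 − 23·(3 − 2)/(23 − (−6)) = 64/29.
g(3) = 23, g(64/29) = −66516/24389. u₃ = (64/29) − (−66516/24389)·((64/29) − 3)/((−66516/24389) − 23) = 62500/27281.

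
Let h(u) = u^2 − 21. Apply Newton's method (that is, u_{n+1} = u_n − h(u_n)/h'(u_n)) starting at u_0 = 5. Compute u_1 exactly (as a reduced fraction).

23/5

h'(u) = 2u.
h(5) = 4, h'(5) = 10, so u_1 = 5 − 4/10 = 23/5.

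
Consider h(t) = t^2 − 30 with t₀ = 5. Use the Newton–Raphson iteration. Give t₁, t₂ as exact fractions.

h'(t) = 2t.
h(5) = −5, h'(5) = 10, so t₁ = 5 − (−5)/10 = 11/2.
h(11/2) = 1/4, h'(11/2) = 11, so t₂ = (11/2) − (1/4)/11 = 241/44.

t₁ = 11/2, t₂ = 241/44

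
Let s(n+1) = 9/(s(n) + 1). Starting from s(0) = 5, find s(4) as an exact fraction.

s(1) = 9/(5 + 1) = 3/2.
s(2) = 9/(3/2 + 1) = 18/5.
s(3) = 9/(18/5 + 1) = 45/23.
s(4) = 9/(45/23 + 1) = 207/68.

207/68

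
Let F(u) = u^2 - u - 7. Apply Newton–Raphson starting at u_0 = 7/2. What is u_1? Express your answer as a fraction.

77/24

F'(u) = 2u - 1.
F(7/2) = 7/4, F'(7/2) = 6, so u_1 = (7/2) - (7/4)/6 = 77/24.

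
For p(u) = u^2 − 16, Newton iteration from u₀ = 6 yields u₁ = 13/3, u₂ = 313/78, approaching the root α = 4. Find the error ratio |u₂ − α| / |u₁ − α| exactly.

u₁ − α = 13/3 − 4 = 1/3, so |u₁ − α| = 1/3.
u₂ − α = 313/78 − 4 = 1/78, so |u₂ − α| = 1/78.
Ratio = (1/78) / (1/3) = 1/26.

1/26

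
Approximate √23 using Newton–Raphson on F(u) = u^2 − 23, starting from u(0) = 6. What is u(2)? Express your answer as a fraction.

F'(u) = 2u.
F(6) = 13, F'(6) = 12, so u(1) = 6 − 13/12 = 59/12.
F(59/12) = 169/144, F'(59/12) = 59/6, so u(2) = (59/12) − (169/144)/(59/6) = 6793/1416.

6793/1416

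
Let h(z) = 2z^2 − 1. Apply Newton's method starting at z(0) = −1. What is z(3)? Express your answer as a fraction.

−577/816

h'(z) = 4z.
h(−1) = 1, h'(−1) = −4, so z(1) = (−1) − 1/(−4) = −3/4.
h(−3/4) = 1/8, h'(−3/4) = −3, so z(2) = (−3/4) − (1/8)/(−3) = −17/24.
h(−17/24) = 1/288, h'(−17/24) = −17/6, so z(3) = (−17/24) − (1/288)/(−17/6) = −577/816.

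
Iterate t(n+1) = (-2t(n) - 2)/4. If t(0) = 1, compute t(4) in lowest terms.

-1/4

t(1) = (-2·1 - 2)/4 = -1.
t(2) = (-2·(-1) - 2)/4 = 0.
t(3) = (-2·0 - 2)/4 = -1/2.
t(4) = (-2·(-1/2) - 2)/4 = -1/4.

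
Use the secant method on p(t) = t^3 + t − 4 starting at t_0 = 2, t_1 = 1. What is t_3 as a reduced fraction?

p(2) = 6, p(1) = −2. t_2 = 1 − (−2)·(1 − 2)/((−2) − 6) = 5/4.
p(1) = −2, p(5/4) = −51/64. t_3 = (5/4) − (−51/64)·((5/4) − 1)/((−51/64) − (−2)) = 109/77.

109/77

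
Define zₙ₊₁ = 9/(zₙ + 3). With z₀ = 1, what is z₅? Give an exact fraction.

z₁ = 9/(1 + 3) = 9/4.
z₂ = 9/(9/4 + 3) = 12/7.
z₃ = 9/(12/7 + 3) = 21/11.
z₄ = 9/(21/11 + 3) = 11/6.
z₅ = 9/(11/6 + 3) = 54/29.

54/29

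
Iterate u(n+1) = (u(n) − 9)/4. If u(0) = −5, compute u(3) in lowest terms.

u(1) = ((−5) − 9)/4 = −7/2.
u(2) = ((−7/2) − 9)/4 = −25/8.
u(3) = ((−25/8) − 9)/4 = −97/32.

−97/32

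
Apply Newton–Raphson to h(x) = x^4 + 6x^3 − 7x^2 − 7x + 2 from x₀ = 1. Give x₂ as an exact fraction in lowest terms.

h'(x) = 4x^3 + 18x^2 − 14x − 7.
h(1) = −5, h'(1) = 1, so x₁ = 1 − (−5)/1 = 6.
h(6) = 2300, h'(6) = 1421, so x₂ = 6 − 2300/1421 = 6226/1421.

6226/1421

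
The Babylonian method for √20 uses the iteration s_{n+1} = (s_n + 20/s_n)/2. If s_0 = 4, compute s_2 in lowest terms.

161/36

s_1 = (4 + 20/4)/2 = 9/2.
s_2 = (9/2 + 20/(9/2))/2 = 161/36.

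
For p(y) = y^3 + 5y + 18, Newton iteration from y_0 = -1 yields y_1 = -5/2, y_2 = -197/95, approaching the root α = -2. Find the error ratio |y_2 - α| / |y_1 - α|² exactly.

y_1 - α = -5/2 - (-2) = -5/2 + 2 = -1/2, so |y_1 - α| = 1/2.
y_2 - α = -197/95 - (-2) = -197/95 + 2 = -7/95, so |y_2 - α| = 7/95.
|y_1 - α|² = 1/4.
Ratio = (7/95) / (1/4) = 28/95.

28/95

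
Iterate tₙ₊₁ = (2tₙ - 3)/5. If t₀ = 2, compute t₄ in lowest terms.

t₁ = (2·2 - 3)/5 = 1/5.
t₂ = (2·(1/5) - 3)/5 = -13/25.
t₃ = (2·(-13/25) - 3)/5 = -101/125.
t₄ = (2·(-101/125) - 3)/5 = -577/625.

-577/625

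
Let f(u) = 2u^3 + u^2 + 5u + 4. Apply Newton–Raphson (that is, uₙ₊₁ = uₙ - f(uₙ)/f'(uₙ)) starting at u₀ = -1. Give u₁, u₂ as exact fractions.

u₁ = -7/9, u₂ = -3847/5157

f'(u) = 6u^2 + 2u + 5.
f(-1) = -2, f'(-1) = 9, so u₁ = (-1) - (-2)/9 = -7/9.
f(-7/9) = -164/729, f'(-7/9) = 191/27, so u₂ = (-7/9) - (-164/729)/(191/27) = -3847/5157.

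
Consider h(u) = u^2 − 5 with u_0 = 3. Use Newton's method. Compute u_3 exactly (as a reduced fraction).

h'(u) = 2u.
h(3) = 4, h'(3) = 6, so u_1 = 3 − 4/6 = 7/3.
h(7/3) = 4/9, h'(7/3) = 14/3, so u_2 = (7/3) − (4/9)/(14/3) = 47/21.
h(47/21) = 4/441, h'(47/21) = 94/21, so u_3 = (47/21) − (4/441)/(94/21) = 2207/987.

2207/987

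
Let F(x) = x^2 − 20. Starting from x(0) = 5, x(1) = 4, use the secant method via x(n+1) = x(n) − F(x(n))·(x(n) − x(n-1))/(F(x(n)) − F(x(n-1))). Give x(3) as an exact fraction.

85/19

F(5) = 5, F(4) = −4. x(2) = 4 − (−4)·(4 − 5)/((−4) − 5) = 40/9.
F(4) = −4, F(40/9) = −20/81. x(3) = (40/9) − (−20/81)·((40/9) − 4)/((−20/81) − (−4)) = 85/19.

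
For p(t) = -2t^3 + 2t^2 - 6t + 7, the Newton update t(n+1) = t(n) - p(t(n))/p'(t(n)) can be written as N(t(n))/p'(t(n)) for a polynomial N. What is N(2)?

-31

p'(t) = -6t^2 + 4t - 6.
N(t) = t·p'(t) - p(t) = t·(-6t^2 + 4t - 6) - (-2t^3 + 2t^2 - 6t + 7) = -4t^3 + 2t^2 - 7.
N(2) = -31.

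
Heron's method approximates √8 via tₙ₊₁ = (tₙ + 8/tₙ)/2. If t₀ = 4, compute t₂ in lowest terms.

17/6

t₁ = (4 + 8/4)/2 = 3.
t₂ = (3 + 8/3)/2 = 17/6.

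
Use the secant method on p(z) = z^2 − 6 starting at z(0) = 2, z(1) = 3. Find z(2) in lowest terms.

p(2) = −2, p(3) = 3. z(2) = 3 − 3·(3 − 2)/(3 − (−2)) = 12/5.

12/5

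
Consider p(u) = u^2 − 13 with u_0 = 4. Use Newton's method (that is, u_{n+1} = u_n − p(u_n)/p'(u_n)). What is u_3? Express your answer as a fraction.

5597777/1552544

p'(u) = 2u.
p(4) = 3, p'(4) = 8, so u_1 = 4 − 3/8 = 29/8.
p(29/8) = 9/64, p'(29/8) = 29/4, so u_2 = (29/8) − (9/64)/(29/4) = 1673/464.
p(1673/464) = 81/215296, p'(1673/464) = 1673/232, so u_3 = (1673/464) − (81/215296)/(1673/232) = 5597777/1552544.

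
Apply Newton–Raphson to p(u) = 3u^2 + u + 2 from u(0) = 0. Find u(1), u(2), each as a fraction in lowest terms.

p'(u) = 6u + 1.
p(0) = 2, p'(0) = 1, so u(1) = 0 - 2/1 = -2.
p(-2) = 12, p'(-2) = -11, so u(2) = (-2) - 12/(-11) = -10/11.

u(1) = -2, u(2) = -10/11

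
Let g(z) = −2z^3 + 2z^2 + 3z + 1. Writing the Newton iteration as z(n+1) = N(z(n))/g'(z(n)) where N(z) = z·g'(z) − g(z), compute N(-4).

287

g'(z) = −6z^2 + 4z + 3.
N(z) = z·g'(z) − g(z) = z·(−6z^2 + 4z + 3) − (−2z^3 + 2z^2 + 3z + 1) = −4z^3 + 2z^2 − 1.
N(-4) = 287.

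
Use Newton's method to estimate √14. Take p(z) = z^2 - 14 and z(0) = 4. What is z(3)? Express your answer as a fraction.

403201/107760

p'(z) = 2z.
p(4) = 2, p'(4) = 8, so z(1) = 4 - 2/8 = 15/4.
p(15/4) = 1/16, p'(15/4) = 15/2, so z(2) = (15/4) - (1/16)/(15/2) = 449/120.
p(449/120) = 1/14400, p'(449/120) = 449/60, so z(3) = (449/120) - (1/14400)/(449/60) = 403201/107760.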